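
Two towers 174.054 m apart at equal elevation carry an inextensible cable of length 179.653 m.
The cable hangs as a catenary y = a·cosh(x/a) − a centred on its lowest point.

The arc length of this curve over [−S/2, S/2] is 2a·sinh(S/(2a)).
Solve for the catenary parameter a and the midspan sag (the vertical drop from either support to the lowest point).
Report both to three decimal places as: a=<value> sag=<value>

a=199.040 sag=19.331

seed: a₀ = √(S³/(24(L−S))) = √(174.054³/(24·5.599)) = 198.091189
iter 1: u=0.439328  f(a)=+5.428e-02  f'(a)=-5.763e-02  a ← 198.091189 − (+5.428e-02/-5.763e-02) = 199.033122
iter 2: u=0.437249  f(a)=+3.896e-04  f'(a)=-5.680e-02  a ← 199.033122 − (+3.896e-04/-5.680e-02) = 199.039981
iter 3: u=0.437234  f(a)=+2.039e-08  f'(a)=-5.680e-02  a ← 199.039981 − (+2.039e-08/-5.680e-02) = 199.039981
iter 4: u=0.437234  f(a)=+0.000e+00  f'(a)=-5.680e-02  a ← 199.039981 − (+0.000e+00/-5.680e-02) = 199.039981
converged: |Δa| < 1e-12 after 4 iterations
sag = a·(cosh(S/(2a)) − 1) = 199.039981·(cosh(0.437234) − 1) = 19.330608
T_max/T_min = cosh(S/(2a)) = 1.097119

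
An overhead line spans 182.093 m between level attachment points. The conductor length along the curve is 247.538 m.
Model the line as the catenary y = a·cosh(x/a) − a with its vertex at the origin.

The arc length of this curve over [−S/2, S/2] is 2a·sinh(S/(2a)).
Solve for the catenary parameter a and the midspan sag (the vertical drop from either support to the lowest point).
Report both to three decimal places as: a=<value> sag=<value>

a=65.100 sag=74.746

seed: a₀ = √(S³/(24(L−S))) = √(182.093³/(24·65.445)) = 62.000618
iter 1: u=1.468477  f(a)=+7.430e+00  f'(a)=-2.603e+00  a ← 62.000618 − (+7.430e+00/-2.603e+00) = 64.855079
iter 2: u=1.403845  f(a)=+5.439e-01  f'(a)=-2.234e+00  a ← 64.855079 − (+5.439e-01/-2.234e+00) = 65.098490
iter 3: u=1.398596  f(a)=+3.424e-03  f'(a)=-2.206e+00  a ← 65.098490 − (+3.424e-03/-2.206e+00) = 65.100042
iter 4: u=1.398563  f(a)=+1.376e-07  f'(a)=-2.206e+00  a ← 65.100042 − (+1.376e-07/-2.206e+00) = 65.100042
iter 5: u=1.398563  f(a)=+2.842e-14  f'(a)=-2.206e+00  a ← 65.100042 − (+2.842e-14/-2.206e+00) = 65.100042
converged: |Δa| < 1e-12 after 5 iterations
sag = a·(cosh(S/(2a)) − 1) = 65.100042·(cosh(1.398563) − 1) = 74.745519
T_max/T_min = cosh(S/(2a)) = 2.148164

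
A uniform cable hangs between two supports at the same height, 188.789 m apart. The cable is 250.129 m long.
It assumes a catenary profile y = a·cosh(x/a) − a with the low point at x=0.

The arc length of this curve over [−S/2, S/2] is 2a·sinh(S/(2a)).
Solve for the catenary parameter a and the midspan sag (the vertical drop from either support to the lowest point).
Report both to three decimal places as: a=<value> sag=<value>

seed: a₀ = √(S³/(24(L−S))) = √(188.789³/(24·61.340)) = 67.606355
iter 1: u=1.396237  f(a)=+6.264e+00  f'(a)=-2.194e+00  a ← 67.606355 − (+6.264e+00/-2.194e+00) = 70.461622
iter 2: u=1.339658  f(a)=+4.187e-01  f'(a)=-1.910e+00  a ← 70.461622 − (+4.187e-01/-1.910e+00) = 70.680888
iter 3: u=1.335502  f(a)=+2.167e-03  f'(a)=-1.890e+00  a ← 70.680888 − (+2.167e-03/-1.890e+00) = 70.682035
iter 4: u=1.335481  f(a)=+5.870e-08  f'(a)=-1.890e+00  a ← 70.682035 − (+5.870e-08/-1.890e+00) = 70.682035
iter 5: u=1.335481  f(a)=+0.000e+00  f'(a)=-1.890e+00  a ← 70.682035 − (+0.000e+00/-1.890e+00) = 70.682035
converged: |Δa| < 1e-12 after 5 iterations
sag = a·(cosh(S/(2a)) − 1) = 70.682035·(cosh(1.335481) − 1) = 72.974080
T_max/T_min = cosh(S/(2a)) = 2.032428

a=70.682 sag=72.974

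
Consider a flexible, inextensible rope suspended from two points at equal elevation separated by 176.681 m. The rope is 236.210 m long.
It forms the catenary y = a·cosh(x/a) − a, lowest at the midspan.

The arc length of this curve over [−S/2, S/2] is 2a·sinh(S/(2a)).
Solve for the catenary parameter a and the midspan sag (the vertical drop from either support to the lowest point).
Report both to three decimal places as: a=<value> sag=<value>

seed: a₀ = √(S³/(24(L−S))) = √(176.681³/(24·59.529)) = 62.131932
iter 1: u=1.421821  f(a)=+6.315e+00  f'(a)=-2.333e+00  a ← 62.131932 − (+6.315e+00/-2.333e+00) = 64.839187
iter 2: u=1.362455  f(a)=+4.362e-01  f'(a)=-2.021e+00  a ← 64.839187 − (+4.362e-01/-2.021e+00) = 65.055071
iter 3: u=1.357934  f(a)=+2.423e-03  f'(a)=-1.998e+00  a ← 65.055071 − (+2.423e-03/-1.998e+00) = 65.056283
iter 4: u=1.357909  f(a)=+7.565e-08  f'(a)=-1.998e+00  a ← 65.056283 − (+7.565e-08/-1.998e+00) = 65.056283
iter 5: u=1.357909  f(a)=+5.684e-14  f'(a)=-1.998e+00  a ← 65.056283 − (+5.684e-14/-1.998e+00) = 65.056283
converged: |Δa| < 1e-12 after 5 iterations
sag = a·(cosh(S/(2a)) − 1) = 65.056283·(cosh(1.357909) − 1) = 69.781067
T_max/T_min = cosh(S/(2a)) = 2.072626

a=65.056 sag=69.781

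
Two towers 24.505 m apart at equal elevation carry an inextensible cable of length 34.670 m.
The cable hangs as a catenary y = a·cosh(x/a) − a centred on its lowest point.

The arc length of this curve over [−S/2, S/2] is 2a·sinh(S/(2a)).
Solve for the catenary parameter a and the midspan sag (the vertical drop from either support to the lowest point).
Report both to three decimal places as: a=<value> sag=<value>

a=8.210 sag=10.971

seed: a₀ = √(S³/(24(L−S))) = √(24.505³/(24·10.165)) = 7.766454
iter 1: u=1.577618  f(a)=+1.343e+00  f'(a)=-3.330e+00  a ← 7.766454 − (+1.343e+00/-3.330e+00) = 8.169653
iter 2: u=1.499758  f(a)=+1.116e-01  f'(a)=-2.797e+00  a ← 8.169653 − (+1.116e-01/-2.797e+00) = 8.209564
iter 3: u=1.492467  f(a)=+9.266e-04  f'(a)=-2.751e+00  a ← 8.209564 − (+9.266e-04/-2.751e+00) = 8.209901
iter 4: u=1.492405  f(a)=+6.499e-08  f'(a)=-2.750e+00  a ← 8.209901 − (+6.499e-08/-2.750e+00) = 8.209901
iter 5: u=1.492405  f(a)=+0.000e+00  f'(a)=-2.750e+00  a ← 8.209901 − (+0.000e+00/-2.750e+00) = 8.209901
converged: |Δa| < 1e-12 after 5 iterations
sag = a·(cosh(S/(2a)) − 1) = 8.209901·(cosh(1.492405) − 1) = 10.970941
T_max/T_min = cosh(S/(2a)) = 2.336306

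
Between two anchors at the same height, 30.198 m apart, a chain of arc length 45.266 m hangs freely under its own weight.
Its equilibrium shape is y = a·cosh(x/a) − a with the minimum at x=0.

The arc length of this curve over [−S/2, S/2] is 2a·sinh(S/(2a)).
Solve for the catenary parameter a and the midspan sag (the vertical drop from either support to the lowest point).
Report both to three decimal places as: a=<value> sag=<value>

seed: a₀ = √(S³/(24(L−S))) = √(30.198³/(24·15.068)) = 8.726374
iter 1: u=1.730272  f(a)=+2.423e+00  f'(a)=-4.604e+00  a ← 8.726374 − (+2.423e+00/-4.604e+00) = 9.252675
iter 2: u=1.631852  f(a)=+2.365e-01  f'(a)=-3.746e+00  a ← 9.252675 − (+2.365e-01/-3.746e+00) = 9.315826
iter 3: u=1.620790  f(a)=+2.792e-03  f'(a)=-3.658e+00  a ← 9.315826 − (+2.792e-03/-3.658e+00) = 9.316589
iter 4: u=1.620657  f(a)=+3.992e-07  f'(a)=-3.657e+00  a ← 9.316589 − (+3.992e-07/-3.657e+00) = 9.316589
iter 5: u=1.620657  f(a)=+1.421e-14  f'(a)=-3.657e+00  a ← 9.316589 − (+1.421e-14/-3.657e+00) = 9.316589
converged: |Δa| < 1e-12 after 5 iterations
sag = a·(cosh(S/(2a)) − 1) = 9.316589·(cosh(1.620657) − 1) = 15.158940
T_max/T_min = cosh(S/(2a)) = 2.627091

a=9.317 sag=15.159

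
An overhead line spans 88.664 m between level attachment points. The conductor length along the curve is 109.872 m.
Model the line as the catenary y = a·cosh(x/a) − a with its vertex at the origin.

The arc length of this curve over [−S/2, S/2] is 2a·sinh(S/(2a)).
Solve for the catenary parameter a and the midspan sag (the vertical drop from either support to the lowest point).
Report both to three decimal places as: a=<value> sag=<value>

seed: a₀ = √(S³/(24(L−S))) = √(88.664³/(24·21.208)) = 37.005434
iter 1: u=1.197986  f(a)=+1.575e+00  f'(a)=-1.319e+00  a ← 37.005434 − (+1.575e+00/-1.319e+00) = 38.199116
iter 2: u=1.160550  f(a)=+7.941e-02  f'(a)=-1.189e+00  a ← 38.199116 − (+7.941e-02/-1.189e+00) = 38.265886
iter 3: u=1.158525  f(a)=+2.257e-04  f'(a)=-1.183e+00  a ← 38.265886 − (+2.257e-04/-1.183e+00) = 38.266077
iter 4: u=1.158520  f(a)=+1.833e-09  f'(a)=-1.183e+00  a ← 38.266077 − (+1.833e-09/-1.183e+00) = 38.266077
iter 5: u=1.158520  f(a)=+2.842e-14  f'(a)=-1.183e+00  a ← 38.266077 − (+2.842e-14/-1.183e+00) = 38.266077
converged: |Δa| < 1e-12 after 5 iterations
sag = a·(cosh(S/(2a)) − 1) = 38.266077·(cosh(1.158520) − 1) = 28.683581
T_max/T_min = cosh(S/(2a)) = 1.749582

a=38.266 sag=28.684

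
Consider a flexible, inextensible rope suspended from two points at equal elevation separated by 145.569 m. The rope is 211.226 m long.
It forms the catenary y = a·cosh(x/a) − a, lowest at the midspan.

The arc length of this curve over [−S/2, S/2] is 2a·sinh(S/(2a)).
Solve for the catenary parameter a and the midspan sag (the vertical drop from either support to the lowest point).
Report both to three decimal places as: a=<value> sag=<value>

seed: a₀ = √(S³/(24(L−S))) = √(145.569³/(24·65.657)) = 44.244288
iter 1: u=1.645060  f(a)=+9.479e+00  f'(a)=-3.853e+00  a ← 44.244288 − (+9.479e+00/-3.853e+00) = 46.704501
iter 2: u=1.558404  f(a)=+8.480e-01  f'(a)=-3.192e+00  a ← 46.704501 − (+8.480e-01/-3.192e+00) = 46.970215
iter 3: u=1.549588  f(a)=+8.262e-03  f'(a)=-3.130e+00  a ← 46.970215 − (+8.262e-03/-3.130e+00) = 46.972855
iter 4: u=1.549501  f(a)=+8.010e-07  f'(a)=-3.129e+00  a ← 46.972855 − (+8.010e-07/-3.129e+00) = 46.972855
iter 5: u=1.549501  f(a)=+2.842e-14  f'(a)=-3.129e+00  a ← 46.972855 − (+2.842e-14/-3.129e+00) = 46.972855
converged: |Δa| < 1e-12 after 5 iterations
sag = a·(cosh(S/(2a)) − 1) = 46.972855·(cosh(1.549501) − 1) = 68.615012
T_max/T_min = cosh(S/(2a)) = 2.460738

a=46.973 sag=68.615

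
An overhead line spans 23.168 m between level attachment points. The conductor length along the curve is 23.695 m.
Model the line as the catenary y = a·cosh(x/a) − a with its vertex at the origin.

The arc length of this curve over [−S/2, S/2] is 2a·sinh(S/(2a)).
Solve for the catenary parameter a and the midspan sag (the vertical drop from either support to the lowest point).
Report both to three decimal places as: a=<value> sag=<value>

seed: a₀ = √(S³/(24(L−S))) = √(23.168³/(24·0.527)) = 31.356089
iter 1: u=0.369434  f(a)=+3.608e-03  f'(a)=-3.407e-02  a ← 31.356089 − (+3.608e-03/-3.407e-02) = 31.461973
iter 2: u=0.368191  f(a)=+1.836e-05  f'(a)=-3.373e-02  a ← 31.461973 − (+1.836e-05/-3.373e-02) = 31.462517
iter 3: u=0.368184  f(a)=+4.806e-10  f'(a)=-3.373e-02  a ← 31.462517 − (+4.806e-10/-3.373e-02) = 31.462517
iter 4: u=0.368184  f(a)=-7.105e-15  f'(a)=-3.373e-02  a ← 31.462517 − (-7.105e-15/-3.373e-02) = 31.462517
converged: |Δa| < 1e-12 after 4 iterations
sag = a·(cosh(S/(2a)) − 1) = 31.462517·(cosh(0.368184) − 1) = 2.156722
T_max/T_min = cosh(S/(2a)) = 1.068549

a=31.463 sag=2.157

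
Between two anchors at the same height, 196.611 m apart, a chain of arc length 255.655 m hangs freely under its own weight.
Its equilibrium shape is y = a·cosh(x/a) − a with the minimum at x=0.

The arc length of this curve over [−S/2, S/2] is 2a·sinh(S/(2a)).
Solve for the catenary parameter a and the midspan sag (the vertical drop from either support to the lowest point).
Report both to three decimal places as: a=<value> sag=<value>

seed: a₀ = √(S³/(24(L−S))) = √(196.611³/(24·59.044)) = 73.234920
iter 1: u=1.342331  f(a)=+5.553e+00  f'(a)=-1.922e+00  a ← 73.234920 − (+5.553e+00/-1.922e+00) = 76.123835
iter 2: u=1.291389  f(a)=+3.455e-01  f'(a)=-1.690e+00  a ← 76.123835 − (+3.455e-01/-1.690e+00) = 76.328291
iter 3: u=1.287930  f(a)=+1.534e-03  f'(a)=-1.675e+00  a ← 76.328291 − (+1.534e-03/-1.675e+00) = 76.329207
iter 4: u=1.287915  f(a)=+3.052e-08  f'(a)=-1.675e+00  a ← 76.329207 − (+3.052e-08/-1.675e+00) = 76.329207
iter 5: u=1.287915  f(a)=+0.000e+00  f'(a)=-1.675e+00  a ← 76.329207 − (+0.000e+00/-1.675e+00) = 76.329207
converged: |Δa| < 1e-12 after 5 iterations
sag = a·(cosh(S/(2a)) − 1) = 76.329207·(cosh(1.287915) − 1) = 72.553356
T_max/T_min = cosh(S/(2a)) = 1.950532

a=76.329 sag=72.553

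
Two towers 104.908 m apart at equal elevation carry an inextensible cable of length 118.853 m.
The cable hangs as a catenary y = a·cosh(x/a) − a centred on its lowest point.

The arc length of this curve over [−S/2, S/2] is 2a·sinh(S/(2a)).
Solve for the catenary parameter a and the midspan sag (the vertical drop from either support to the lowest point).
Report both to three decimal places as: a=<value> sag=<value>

a=59.872 sag=24.485

seed: a₀ = √(S³/(24(L−S))) = √(104.908³/(24·13.945)) = 58.735143
iter 1: u=0.893060  f(a)=+5.668e-01  f'(a)=-5.138e-01  a ← 58.735143 − (+5.668e-01/-5.138e-01) = 59.838224
iter 2: u=0.876597  f(a)=+1.636e-02  f'(a)=-4.845e-01  a ← 59.838224 − (+1.636e-02/-4.845e-01) = 59.871990
iter 3: u=0.876103  f(a)=+1.453e-05  f'(a)=-4.837e-01  a ← 59.871990 − (+1.453e-05/-4.837e-01) = 59.872020
iter 4: u=0.876102  f(a)=+1.148e-11  f'(a)=-4.837e-01  a ← 59.872020 − (+1.148e-11/-4.837e-01) = 59.872020
converged: |Δa| < 1e-12 after 4 iterations
sag = a·(cosh(S/(2a)) − 1) = 59.872020·(cosh(0.876102) − 1) = 24.485361
T_max/T_min = cosh(S/(2a)) = 1.408962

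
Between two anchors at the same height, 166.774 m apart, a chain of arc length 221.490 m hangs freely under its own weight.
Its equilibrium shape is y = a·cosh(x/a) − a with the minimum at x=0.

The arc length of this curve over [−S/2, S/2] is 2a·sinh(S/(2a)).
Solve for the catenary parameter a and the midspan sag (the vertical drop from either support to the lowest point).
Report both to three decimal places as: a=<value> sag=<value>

a=62.162 sag=64.836

seed: a₀ = √(S³/(24(L−S))) = √(166.774³/(24·54.716)) = 59.433284
iter 1: u=1.403035  f(a)=+5.645e+00  f'(a)=-2.230e+00  a ← 59.433284 − (+5.645e+00/-2.230e+00) = 61.964459
iter 2: u=1.345723  f(a)=+3.806e-01  f'(a)=-1.939e+00  a ← 61.964459 − (+3.806e-01/-1.939e+00) = 62.160806
iter 3: u=1.341472  f(a)=+2.008e-03  f'(a)=-1.918e+00  a ← 62.160806 − (+2.008e-03/-1.918e+00) = 62.161852
iter 4: u=1.341450  f(a)=+5.649e-08  f'(a)=-1.918e+00  a ← 62.161852 − (+5.649e-08/-1.918e+00) = 62.161852
iter 5: u=1.341450  f(a)=-5.684e-14  f'(a)=-1.918e+00  a ← 62.161852 − (-5.684e-14/-1.918e+00) = 62.161852
converged: |Δa| < 1e-12 after 5 iterations
sag = a·(cosh(S/(2a)) − 1) = 62.161852·(cosh(1.341450) − 1) = 64.836380
T_max/T_min = cosh(S/(2a)) = 2.043025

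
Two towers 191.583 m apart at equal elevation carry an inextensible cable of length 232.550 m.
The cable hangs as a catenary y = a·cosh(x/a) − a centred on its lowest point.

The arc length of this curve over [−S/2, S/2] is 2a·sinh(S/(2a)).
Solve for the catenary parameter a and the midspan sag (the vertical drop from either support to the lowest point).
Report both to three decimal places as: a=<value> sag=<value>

a=87.158 sag=58.157

seed: a₀ = √(S³/(24(L−S))) = √(191.583³/(24·40.967)) = 84.569303
iter 1: u=1.132698  f(a)=+2.710e+00  f'(a)=-1.099e+00  a ← 84.569303 − (+2.710e+00/-1.099e+00) = 87.035032
iter 2: u=1.100609  f(a)=+1.230e-01  f'(a)=-1.001e+00  a ← 87.035032 − (+1.230e-01/-1.001e+00) = 87.157909
iter 3: u=1.099057  f(a)=+2.803e-04  f'(a)=-9.967e-01  a ← 87.157909 − (+2.803e-04/-9.967e-01) = 87.158191
iter 4: u=1.099053  f(a)=+1.462e-09  f'(a)=-9.967e-01  a ← 87.158191 − (+1.462e-09/-9.967e-01) = 87.158191
iter 5: u=1.099053  f(a)=+8.527e-14  f'(a)=-9.967e-01  a ← 87.158191 − (+8.527e-14/-9.967e-01) = 87.158191
converged: |Δa| < 1e-12 after 5 iterations
sag = a·(cosh(S/(2a)) − 1) = 87.158191·(cosh(1.099053) − 1) = 58.156729
T_max/T_min = cosh(S/(2a)) = 1.667255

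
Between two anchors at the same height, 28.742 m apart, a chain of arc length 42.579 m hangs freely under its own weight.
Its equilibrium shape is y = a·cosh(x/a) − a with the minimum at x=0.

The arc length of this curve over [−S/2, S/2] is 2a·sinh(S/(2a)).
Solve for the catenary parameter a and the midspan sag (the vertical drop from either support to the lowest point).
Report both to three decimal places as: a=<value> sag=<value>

a=9.009 sag=14.108

seed: a₀ = √(S³/(24(L−S))) = √(28.742³/(24·13.837)) = 8.455687
iter 1: u=1.699566  f(a)=+2.142e+00  f'(a)=-4.321e+00  a ← 8.455687 − (+2.142e+00/-4.321e+00) = 8.951284
iter 2: u=1.605468  f(a)=+2.027e-01  f'(a)=-3.539e+00  a ← 8.951284 − (+2.027e-01/-3.539e+00) = 9.008572
iter 3: u=1.595258  f(a)=+2.236e-03  f'(a)=-3.461e+00  a ← 9.008572 − (+2.236e-03/-3.461e+00) = 9.009218
iter 4: u=1.595144  f(a)=+2.786e-07  f'(a)=-3.460e+00  a ← 9.009218 − (+2.786e-07/-3.460e+00) = 9.009218
iter 5: u=1.595144  f(a)=-7.105e-15  f'(a)=-3.460e+00  a ← 9.009218 − (-7.105e-15/-3.460e+00) = 9.009218
converged: |Δa| < 1e-12 after 5 iterations
sag = a·(cosh(S/(2a)) − 1) = 9.009218·(cosh(1.595144) − 1) = 14.108066
T_max/T_min = cosh(S/(2a)) = 2.565959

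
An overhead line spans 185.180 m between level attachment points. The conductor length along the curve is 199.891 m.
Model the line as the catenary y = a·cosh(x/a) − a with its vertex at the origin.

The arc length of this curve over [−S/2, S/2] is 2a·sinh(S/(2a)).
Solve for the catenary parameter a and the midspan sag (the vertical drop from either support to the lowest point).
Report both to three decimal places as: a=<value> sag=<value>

a=135.681 sag=32.837

seed: a₀ = √(S³/(24(L−S))) = √(185.180³/(24·14.711)) = 134.111000
iter 1: u=0.690398  f(a)=+3.546e-01  f'(a)=-2.300e-01  a ← 134.111000 − (+3.546e-01/-2.300e-01) = 135.652614
iter 2: u=0.682552  f(a)=+6.207e-03  f'(a)=-2.220e-01  a ← 135.652614 − (+6.207e-03/-2.220e-01) = 135.680569
iter 3: u=0.682412  f(a)=+1.977e-06  f'(a)=-2.219e-01  a ← 135.680569 − (+1.977e-06/-2.219e-01) = 135.680578
iter 4: u=0.682412  f(a)=+1.990e-13  f'(a)=-2.219e-01  a ← 135.680578 − (+1.990e-13/-2.219e-01) = 135.680578
converged: |Δa| < 1e-12 after 4 iterations
sag = a·(cosh(S/(2a)) − 1) = 135.680578·(cosh(0.682412) − 1) = 32.837439
T_max/T_min = cosh(S/(2a)) = 1.242020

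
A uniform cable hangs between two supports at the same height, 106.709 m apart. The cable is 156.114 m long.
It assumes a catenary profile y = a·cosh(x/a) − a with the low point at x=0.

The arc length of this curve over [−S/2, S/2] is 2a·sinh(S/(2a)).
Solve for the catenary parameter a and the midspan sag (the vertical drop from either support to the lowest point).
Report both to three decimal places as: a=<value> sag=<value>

a=34.034 sag=51.120

seed: a₀ = √(S³/(24(L−S))) = √(106.709³/(24·49.405)) = 32.011830
iter 1: u=1.666712  f(a)=+7.334e+00  f'(a)=-4.034e+00  a ← 32.011830 − (+7.334e+00/-4.034e+00) = 33.830009
iter 2: u=1.577135  f(a)=+6.712e-01  f'(a)=-3.326e+00  a ← 33.830009 − (+6.712e-01/-3.326e+00) = 34.031803
iter 3: u=1.567784  f(a)=+6.873e-03  f'(a)=-3.258e+00  a ← 34.031803 − (+6.873e-03/-3.258e+00) = 34.033913
iter 4: u=1.567686  f(a)=+7.371e-07  f'(a)=-3.258e+00  a ← 34.033913 − (+7.371e-07/-3.258e+00) = 34.033913
iter 5: u=1.567686  f(a)=+0.000e+00  f'(a)=-3.258e+00  a ← 34.033913 − (+0.000e+00/-3.258e+00) = 34.033913
converged: |Δa| < 1e-12 after 5 iterations
sag = a·(cosh(S/(2a)) − 1) = 34.033913·(cosh(1.567686) − 1) = 51.120080
T_max/T_min = cosh(S/(2a)) = 2.502034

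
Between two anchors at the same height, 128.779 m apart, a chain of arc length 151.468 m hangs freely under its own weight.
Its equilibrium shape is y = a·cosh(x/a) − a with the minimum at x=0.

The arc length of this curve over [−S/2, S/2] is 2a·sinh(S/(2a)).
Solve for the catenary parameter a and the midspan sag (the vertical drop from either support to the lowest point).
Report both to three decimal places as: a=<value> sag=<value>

a=64.218 sag=35.077

seed: a₀ = √(S³/(24(L−S))) = √(128.779³/(24·22.689)) = 62.625942
iter 1: u=1.028160  f(a)=+1.230e+00  f'(a)=-8.041e-01  a ← 62.625942 − (+1.230e+00/-8.041e-01) = 64.155381
iter 2: u=1.003649  f(a)=+4.650e-02  f'(a)=-7.444e-01  a ← 64.155381 − (+4.650e-02/-7.444e-01) = 64.217843
iter 3: u=1.002673  f(a)=+7.224e-05  f'(a)=-7.421e-01  a ← 64.217843 − (+7.224e-05/-7.421e-01) = 64.217941
iter 4: u=1.002672  f(a)=+1.749e-10  f'(a)=-7.421e-01  a ← 64.217941 − (+1.749e-10/-7.421e-01) = 64.217941
iter 5: u=1.002672  f(a)=+0.000e+00  f'(a)=-7.421e-01  a ← 64.217941 − (+0.000e+00/-7.421e-01) = 64.217941
converged: |Δa| < 1e-12 after 5 iterations
sag = a·(cosh(S/(2a)) − 1) = 64.217941·(cosh(1.002672) − 1) = 35.077491
T_max/T_min = cosh(S/(2a)) = 1.546226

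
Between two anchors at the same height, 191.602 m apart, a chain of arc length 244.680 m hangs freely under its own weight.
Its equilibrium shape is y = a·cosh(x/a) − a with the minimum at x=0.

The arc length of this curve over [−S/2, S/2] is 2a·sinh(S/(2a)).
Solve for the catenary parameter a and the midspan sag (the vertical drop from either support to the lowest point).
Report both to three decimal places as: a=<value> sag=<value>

a=77.218 sag=67.453

seed: a₀ = √(S³/(24(L−S))) = √(191.602³/(24·53.078)) = 74.308272
iter 1: u=1.289237  f(a)=+4.590e+00  f'(a)=-1.681e+00  a ← 74.308272 − (+4.590e+00/-1.681e+00) = 77.039354
iter 2: u=1.243533  f(a)=+2.652e-01  f'(a)=-1.491e+00  a ← 77.039354 − (+2.652e-01/-1.491e+00) = 77.217145
iter 3: u=1.240670  f(a)=+1.005e-03  f'(a)=-1.480e+00  a ← 77.217145 − (+1.005e-03/-1.480e+00) = 77.217824
iter 4: u=1.240659  f(a)=+1.457e-08  f'(a)=-1.480e+00  a ← 77.217824 − (+1.457e-08/-1.480e+00) = 77.217824
iter 5: u=1.240659  f(a)=+2.842e-14  f'(a)=-1.480e+00  a ← 77.217824 − (+2.842e-14/-1.480e+00) = 77.217824
converged: |Δa| < 1e-12 after 5 iterations
sag = a·(cosh(S/(2a)) − 1) = 77.217824·(cosh(1.240659) − 1) = 67.453071
T_max/T_min = cosh(S/(2a)) = 1.873543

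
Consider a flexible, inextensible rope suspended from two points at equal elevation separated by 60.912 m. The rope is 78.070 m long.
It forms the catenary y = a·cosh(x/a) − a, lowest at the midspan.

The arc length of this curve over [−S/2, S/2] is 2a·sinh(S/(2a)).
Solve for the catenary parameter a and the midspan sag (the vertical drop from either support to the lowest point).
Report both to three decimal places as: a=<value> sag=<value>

a=24.359 sag=21.653

seed: a₀ = √(S³/(24(L−S))) = √(60.912³/(24·17.158)) = 23.426928
iter 1: u=1.300042  f(a)=+1.510e+00  f'(a)=-1.728e+00  a ← 23.426928 − (+1.510e+00/-1.728e+00) = 24.300688
iter 2: u=1.253298  f(a)=+8.857e-02  f'(a)=-1.530e+00  a ← 24.300688 − (+8.857e-02/-1.530e+00) = 24.358560
iter 3: u=1.250320  f(a)=+3.469e-04  f'(a)=-1.519e+00  a ← 24.358560 − (+3.469e-04/-1.519e+00) = 24.358789
iter 4: u=1.250308  f(a)=+5.368e-09  f'(a)=-1.518e+00  a ← 24.358789 − (+5.368e-09/-1.518e+00) = 24.358789
iter 5: u=1.250308  f(a)=+0.000e+00  f'(a)=-1.518e+00  a ← 24.358789 − (+0.000e+00/-1.518e+00) = 24.358789
converged: |Δa| < 1e-12 after 5 iterations
sag = a·(cosh(S/(2a)) − 1) = 24.358789·(cosh(1.250308) − 1) = 21.652969
T_max/T_min = cosh(S/(2a)) = 1.888918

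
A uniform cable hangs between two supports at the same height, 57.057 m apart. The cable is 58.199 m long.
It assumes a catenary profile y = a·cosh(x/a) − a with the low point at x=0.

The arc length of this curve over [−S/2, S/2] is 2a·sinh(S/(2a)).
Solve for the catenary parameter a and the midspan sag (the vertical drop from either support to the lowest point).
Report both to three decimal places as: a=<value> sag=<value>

a=82.570 sag=4.978

seed: a₀ = √(S³/(24(L−S))) = √(57.057³/(24·1.142)) = 82.323671
iter 1: u=0.346541  f(a)=+6.877e-03  f'(a)=-2.808e-02  a ← 82.323671 − (+6.877e-03/-2.808e-02) = 82.568582
iter 2: u=0.345513  f(a)=+3.081e-05  f'(a)=-2.783e-02  a ← 82.568582 − (+3.081e-05/-2.783e-02) = 82.569689
iter 3: u=0.345508  f(a)=+6.246e-10  f'(a)=-2.783e-02  a ← 82.569689 − (+6.246e-10/-2.783e-02) = 82.569689
iter 4: u=0.345508  f(a)=+0.000e+00  f'(a)=-2.783e-02  a ← 82.569689 − (+0.000e+00/-2.783e-02) = 82.569689
converged: |Δa| < 1e-12 after 4 iterations
sag = a·(cosh(S/(2a)) − 1) = 82.569689·(cosh(0.345508) − 1) = 4.977638
T_max/T_min = cosh(S/(2a)) = 1.060284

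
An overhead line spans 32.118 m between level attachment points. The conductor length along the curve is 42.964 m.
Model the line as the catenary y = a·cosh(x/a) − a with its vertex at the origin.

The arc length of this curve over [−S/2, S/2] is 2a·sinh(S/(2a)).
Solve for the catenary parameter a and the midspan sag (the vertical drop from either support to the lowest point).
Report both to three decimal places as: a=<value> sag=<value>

seed: a₀ = √(S³/(24(L−S))) = √(32.118³/(24·10.846)) = 11.281902
iter 1: u=1.423430  f(a)=+1.153e+00  f'(a)=-2.342e+00  a ← 11.281902 − (+1.153e+00/-2.342e+00) = 11.774438
iter 2: u=1.363887  f(a)=+7.983e-02  f'(a)=-2.028e+00  a ← 11.774438 − (+7.983e-02/-2.028e+00) = 11.813807
iter 3: u=1.359342  f(a)=+4.453e-04  f'(a)=-2.005e+00  a ← 11.813807 − (+4.453e-04/-2.005e+00) = 11.814029
iter 4: u=1.359316  f(a)=+1.403e-08  f'(a)=-2.005e+00  a ← 11.814029 − (+1.403e-08/-2.005e+00) = 11.814029
iter 5: u=1.359316  f(a)=+0.000e+00  f'(a)=-2.005e+00  a ← 11.814029 − (+0.000e+00/-2.005e+00) = 11.814029
converged: |Δa| < 1e-12 after 5 iterations
sag = a·(cosh(S/(2a)) − 1) = 11.814029·(cosh(1.359316) − 1) = 12.702243
T_max/T_min = cosh(S/(2a)) = 2.075183

a=11.814 sag=12.702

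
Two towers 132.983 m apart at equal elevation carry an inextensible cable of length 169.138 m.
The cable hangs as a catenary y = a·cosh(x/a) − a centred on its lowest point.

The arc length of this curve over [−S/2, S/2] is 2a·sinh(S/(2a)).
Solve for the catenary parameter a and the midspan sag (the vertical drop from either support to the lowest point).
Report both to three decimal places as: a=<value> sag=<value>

seed: a₀ = √(S³/(24(L−S))) = √(132.983³/(24·36.155)) = 52.060027
iter 1: u=1.277208  f(a)=+3.066e+00  f'(a)=-1.629e+00  a ← 52.060027 − (+3.066e+00/-1.629e+00) = 53.942030
iter 2: u=1.232647  f(a)=+1.741e-01  f'(a)=-1.449e+00  a ← 53.942030 − (+1.741e-01/-1.449e+00) = 54.062193
iter 3: u=1.229908  f(a)=+6.362e-04  f'(a)=-1.438e+00  a ← 54.062193 − (+6.362e-04/-1.438e+00) = 54.062636
iter 4: u=1.229897  f(a)=+8.563e-09  f'(a)=-1.438e+00  a ← 54.062636 − (+8.563e-09/-1.438e+00) = 54.062636
iter 5: u=1.229897  f(a)=-2.842e-14  f'(a)=-1.438e+00  a ← 54.062636 − (-2.842e-14/-1.438e+00) = 54.062636
converged: |Δa| < 1e-12 after 5 iterations
sag = a·(cosh(S/(2a)) − 1) = 54.062636·(cosh(1.229897) − 1) = 46.310091
T_max/T_min = cosh(S/(2a)) = 1.856601

a=54.063 sag=46.310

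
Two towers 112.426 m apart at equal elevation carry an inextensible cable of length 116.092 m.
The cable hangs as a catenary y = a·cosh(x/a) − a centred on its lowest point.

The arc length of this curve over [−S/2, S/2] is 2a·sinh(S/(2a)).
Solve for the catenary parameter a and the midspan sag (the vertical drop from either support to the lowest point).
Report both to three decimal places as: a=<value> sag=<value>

a=127.703 sag=12.573

seed: a₀ = √(S³/(24(L−S))) = √(112.426³/(24·3.666)) = 127.086169
iter 1: u=0.442322  f(a)=+3.603e-02  f'(a)=-5.883e-02  a ← 127.086169 − (+3.603e-02/-5.883e-02) = 127.698612
iter 2: u=0.440201  f(a)=+2.621e-04  f'(a)=-5.798e-02  a ← 127.698612 − (+2.621e-04/-5.798e-02) = 127.703133
iter 3: u=0.440185  f(a)=+1.410e-08  f'(a)=-5.797e-02  a ← 127.703133 − (+1.410e-08/-5.797e-02) = 127.703133
iter 4: u=0.440185  f(a)=+1.421e-14  f'(a)=-5.797e-02  a ← 127.703133 − (+1.421e-14/-5.797e-02) = 127.703133
converged: |Δa| < 1e-12 after 4 iterations
sag = a·(cosh(S/(2a)) − 1) = 127.703133·(cosh(0.440185) − 1) = 12.573124
T_max/T_min = cosh(S/(2a)) = 1.098456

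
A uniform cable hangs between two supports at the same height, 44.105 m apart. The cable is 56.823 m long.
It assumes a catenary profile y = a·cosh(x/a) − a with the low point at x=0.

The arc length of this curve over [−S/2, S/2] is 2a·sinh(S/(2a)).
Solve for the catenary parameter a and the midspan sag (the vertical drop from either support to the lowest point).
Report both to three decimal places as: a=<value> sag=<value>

seed: a₀ = √(S³/(24(L−S))) = √(44.105³/(24·12.718)) = 16.765508
iter 1: u=1.315349  f(a)=+1.147e+00  f'(a)=-1.796e+00  a ← 16.765508 − (+1.147e+00/-1.796e+00) = 17.403798
iter 2: u=1.267108  f(a)=+6.873e-02  f'(a)=-1.587e+00  a ← 17.403798 − (+6.873e-02/-1.587e+00) = 17.447111
iter 3: u=1.263963  f(a)=+2.818e-04  f'(a)=-1.574e+00  a ← 17.447111 − (+2.818e-04/-1.574e+00) = 17.447290
iter 4: u=1.263950  f(a)=+4.781e-09  f'(a)=-1.574e+00  a ← 17.447290 − (+4.781e-09/-1.574e+00) = 17.447290
iter 5: u=1.263950  f(a)=+0.000e+00  f'(a)=-1.574e+00  a ← 17.447290 − (+0.000e+00/-1.574e+00) = 17.447290
converged: |Δa| < 1e-12 after 5 iterations
sag = a·(cosh(S/(2a)) − 1) = 17.447290·(cosh(1.263950) − 1) = 15.893695
T_max/T_min = cosh(S/(2a)) = 1.910955

a=17.447 sag=15.894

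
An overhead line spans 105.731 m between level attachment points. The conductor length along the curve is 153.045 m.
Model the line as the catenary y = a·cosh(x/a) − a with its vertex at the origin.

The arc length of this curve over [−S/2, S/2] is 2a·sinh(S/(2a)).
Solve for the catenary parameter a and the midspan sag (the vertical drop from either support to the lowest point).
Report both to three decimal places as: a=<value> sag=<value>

a=34.238 sag=49.595

seed: a₀ = √(S³/(24(L−S))) = √(105.731³/(24·47.314)) = 32.262874
iter 1: u=1.638586  f(a)=+6.773e+00  f'(a)=-3.800e+00  a ← 32.262874 − (+6.773e+00/-3.800e+00) = 34.045382
iter 2: u=1.552795  f(a)=+6.019e-01  f'(a)=-3.152e+00  a ← 34.045382 − (+6.019e-01/-3.152e+00) = 34.236325
iter 3: u=1.544135  f(a)=+5.776e-03  f'(a)=-3.092e+00  a ← 34.236325 − (+5.776e-03/-3.092e+00) = 34.238193
iter 4: u=1.544051  f(a)=+5.432e-07  f'(a)=-3.091e+00  a ← 34.238193 − (+5.432e-07/-3.091e+00) = 34.238193
iter 5: u=1.544051  f(a)=+0.000e+00  f'(a)=-3.091e+00  a ← 34.238193 − (+0.000e+00/-3.091e+00) = 34.238193
converged: |Δa| < 1e-12 after 5 iterations
sag = a·(cosh(S/(2a)) − 1) = 34.238193·(cosh(1.544051) − 1) = 49.594657
T_max/T_min = cosh(S/(2a)) = 2.448519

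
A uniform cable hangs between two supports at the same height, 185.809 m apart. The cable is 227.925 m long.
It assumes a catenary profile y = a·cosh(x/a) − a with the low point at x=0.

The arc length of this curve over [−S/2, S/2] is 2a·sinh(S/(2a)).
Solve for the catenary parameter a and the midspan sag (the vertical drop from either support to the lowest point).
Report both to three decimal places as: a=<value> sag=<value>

a=82.244 sag=58.296

seed: a₀ = √(S³/(24(L−S))) = √(185.809³/(24·42.116)) = 79.665620
iter 1: u=1.166181  f(a)=+2.958e+00  f'(a)=-1.208e+00  a ← 79.665620 − (+2.958e+00/-1.208e+00) = 82.114024
iter 2: u=1.131408  f(a)=+1.419e-01  f'(a)=-1.095e+00  a ← 82.114024 − (+1.419e-01/-1.095e+00) = 82.243585
iter 3: u=1.129626  f(a)=+3.626e-04  f'(a)=-1.089e+00  a ← 82.243585 − (+3.626e-04/-1.089e+00) = 82.243918
iter 4: u=1.129622  f(a)=+2.382e-09  f'(a)=-1.089e+00  a ← 82.243918 − (+2.382e-09/-1.089e+00) = 82.243918
iter 5: u=1.129622  f(a)=-5.684e-14  f'(a)=-1.089e+00  a ← 82.243918 − (-5.684e-14/-1.089e+00) = 82.243918
converged: |Δa| < 1e-12 after 5 iterations
sag = a·(cosh(S/(2a)) − 1) = 82.243918·(cosh(1.129622) − 1) = 58.296160
T_max/T_min = cosh(S/(2a)) = 1.708820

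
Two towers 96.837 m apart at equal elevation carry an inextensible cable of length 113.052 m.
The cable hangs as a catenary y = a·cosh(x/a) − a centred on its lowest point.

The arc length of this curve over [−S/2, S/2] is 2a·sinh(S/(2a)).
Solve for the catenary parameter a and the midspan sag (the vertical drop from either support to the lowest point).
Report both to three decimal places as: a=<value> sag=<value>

seed: a₀ = √(S³/(24(L−S))) = √(96.837³/(24·16.215)) = 48.305646
iter 1: u=1.002336  f(a)=+8.343e-01  f'(a)=-7.413e-01  a ← 48.305646 − (+8.343e-01/-7.413e-01) = 49.431157
iter 2: u=0.979514  f(a)=+3.005e-02  f'(a)=-6.887e-01  a ← 49.431157 − (+3.005e-02/-6.887e-01) = 49.474786
iter 3: u=0.978650  f(a)=+4.221e-05  f'(a)=-6.868e-01  a ← 49.474786 − (+4.221e-05/-6.868e-01) = 49.474848
iter 4: u=0.978649  f(a)=+8.355e-11  f'(a)=-6.868e-01  a ← 49.474848 − (+8.355e-11/-6.868e-01) = 49.474848
iter 5: u=0.978649  f(a)=-1.421e-14  f'(a)=-6.868e-01  a ← 49.474848 − (-1.421e-14/-6.868e-01) = 49.474848
converged: |Δa| < 1e-12 after 5 iterations
sag = a·(cosh(S/(2a)) − 1) = 49.474848·(cosh(0.978649) − 1) = 25.644719
T_max/T_min = cosh(S/(2a)) = 1.518339

a=49.475 sag=25.645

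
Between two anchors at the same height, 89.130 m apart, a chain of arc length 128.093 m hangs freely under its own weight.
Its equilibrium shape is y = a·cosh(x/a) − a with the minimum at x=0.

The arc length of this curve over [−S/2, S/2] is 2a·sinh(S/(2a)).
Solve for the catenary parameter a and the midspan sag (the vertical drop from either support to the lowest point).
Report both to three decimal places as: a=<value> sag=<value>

seed: a₀ = √(S³/(24(L−S))) = √(89.130³/(24·38.963)) = 27.517188
iter 1: u=1.619533  f(a)=+5.441e+00  f'(a)=-3.648e+00  a ← 27.517188 − (+5.441e+00/-3.648e+00) = 29.008738
iter 2: u=1.536261  f(a)=+4.737e-01  f'(a)=-3.038e+00  a ← 29.008738 − (+4.737e-01/-3.038e+00) = 29.164669
iter 3: u=1.528048  f(a)=+4.347e-03  f'(a)=-2.982e+00  a ← 29.164669 − (+4.347e-03/-2.982e+00) = 29.166126
iter 4: u=1.527971  f(a)=+3.735e-07  f'(a)=-2.982e+00  a ← 29.166126 − (+3.735e-07/-2.982e+00) = 29.166126
iter 5: u=1.527971  f(a)=-2.842e-14  f'(a)=-2.982e+00  a ← 29.166126 − (-2.842e-14/-2.982e+00) = 29.166126
converged: |Δa| < 1e-12 after 5 iterations
sag = a·(cosh(S/(2a)) − 1) = 29.166126·(cosh(1.527971) − 1) = 41.208706
T_max/T_min = cosh(S/(2a)) = 2.412896

a=29.166 sag=41.209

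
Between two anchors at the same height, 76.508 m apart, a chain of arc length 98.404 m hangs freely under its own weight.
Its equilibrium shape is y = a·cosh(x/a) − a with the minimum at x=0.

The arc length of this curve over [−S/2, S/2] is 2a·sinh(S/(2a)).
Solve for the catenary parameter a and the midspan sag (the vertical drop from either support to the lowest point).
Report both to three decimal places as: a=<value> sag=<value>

a=30.371 sag=27.450

seed: a₀ = √(S³/(24(L−S))) = √(76.508³/(24·21.896)) = 29.192565
iter 1: u=1.310402  f(a)=+1.959e+00  f'(a)=-1.774e+00  a ← 29.192565 − (+1.959e+00/-1.774e+00) = 30.296654
iter 2: u=1.262648  f(a)=+1.166e-01  f'(a)=-1.569e+00  a ← 30.296654 − (+1.166e-01/-1.569e+00) = 30.370992
iter 3: u=1.259557  f(a)=+4.711e-04  f'(a)=-1.556e+00  a ← 30.370992 − (+4.711e-04/-1.556e+00) = 30.371295
iter 4: u=1.259545  f(a)=+7.759e-09  f'(a)=-1.556e+00  a ← 30.371295 − (+7.759e-09/-1.556e+00) = 30.371295
iter 5: u=1.259545  f(a)=+4.263e-14  f'(a)=-1.556e+00  a ← 30.371295 − (+4.263e-14/-1.556e+00) = 30.371295
converged: |Δa| < 1e-12 after 5 iterations
sag = a·(cosh(S/(2a)) − 1) = 30.371295·(cosh(1.259545) − 1) = 27.449569
T_max/T_min = cosh(S/(2a)) = 1.903800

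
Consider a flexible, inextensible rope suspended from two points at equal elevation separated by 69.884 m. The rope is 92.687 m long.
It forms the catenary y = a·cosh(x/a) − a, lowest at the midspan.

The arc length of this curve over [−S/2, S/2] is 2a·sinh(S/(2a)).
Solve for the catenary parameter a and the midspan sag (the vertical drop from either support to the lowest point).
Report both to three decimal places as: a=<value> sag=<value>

seed: a₀ = √(S³/(24(L−S))) = √(69.884³/(24·22.803)) = 24.972672
iter 1: u=1.399209  f(a)=+2.339e+00  f'(a)=-2.210e+00  a ← 24.972672 − (+2.339e+00/-2.210e+00) = 26.031233
iter 2: u=1.342311  f(a)=+1.570e-01  f'(a)=-1.922e+00  a ← 26.031233 − (+1.570e-01/-1.922e+00) = 26.112883
iter 3: u=1.338113  f(a)=+8.190e-04  f'(a)=-1.902e+00  a ← 26.112883 − (+8.190e-04/-1.902e+00) = 26.113313
iter 4: u=1.338091  f(a)=+2.256e-08  f'(a)=-1.902e+00  a ← 26.113313 − (+2.256e-08/-1.902e+00) = 26.113313
iter 5: u=1.338091  f(a)=+1.421e-14  f'(a)=-1.902e+00  a ← 26.113313 − (+1.421e-14/-1.902e+00) = 26.113313
converged: |Δa| < 1e-12 after 5 iterations
sag = a·(cosh(S/(2a)) − 1) = 26.113313·(cosh(1.338091) − 1) = 27.080908
T_max/T_min = cosh(S/(2a)) = 2.037054

a=26.113 sag=27.081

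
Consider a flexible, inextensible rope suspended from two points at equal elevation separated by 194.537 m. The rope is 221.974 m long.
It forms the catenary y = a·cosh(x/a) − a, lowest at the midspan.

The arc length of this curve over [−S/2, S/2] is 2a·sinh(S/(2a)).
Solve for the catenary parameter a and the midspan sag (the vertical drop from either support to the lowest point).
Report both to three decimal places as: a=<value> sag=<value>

seed: a₀ = √(S³/(24(L−S))) = √(194.537³/(24·27.437)) = 105.737585
iter 1: u=0.919905  f(a)=+1.185e+00  f'(a)=-5.642e-01  a ← 105.737585 − (+1.185e+00/-5.642e-01) = 107.837020
iter 2: u=0.901995  f(a)=+3.620e-02  f'(a)=-5.302e-01  a ← 107.837020 − (+3.620e-02/-5.302e-01) = 107.905292
iter 3: u=0.901425  f(a)=+3.617e-05  f'(a)=-5.292e-01  a ← 107.905292 − (+3.617e-05/-5.292e-01) = 107.905361
iter 4: u=0.901424  f(a)=+3.621e-11  f'(a)=-5.292e-01  a ← 107.905361 − (+3.621e-11/-5.292e-01) = 107.905361
converged: |Δa| < 1e-12 after 4 iterations
sag = a·(cosh(S/(2a)) − 1) = 107.905361·(cosh(0.901424) − 1) = 46.890250
T_max/T_min = cosh(S/(2a)) = 1.434550

a=107.905 sag=46.890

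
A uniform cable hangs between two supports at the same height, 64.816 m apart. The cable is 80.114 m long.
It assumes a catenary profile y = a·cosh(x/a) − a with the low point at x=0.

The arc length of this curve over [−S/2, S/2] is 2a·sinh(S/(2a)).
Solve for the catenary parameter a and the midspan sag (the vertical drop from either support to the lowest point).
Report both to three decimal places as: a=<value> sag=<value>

a=28.149 sag=20.809

seed: a₀ = √(S³/(24(L−S))) = √(64.816³/(24·15.298)) = 27.233307
iter 1: u=1.190013  f(a)=+1.120e+00  f'(a)=-1.291e+00  a ← 27.233307 − (+1.120e+00/-1.291e+00) = 28.101310
iter 2: u=1.153256  f(a)=+5.580e-02  f'(a)=-1.165e+00  a ← 28.101310 − (+5.580e-02/-1.165e+00) = 28.149198
iter 3: u=1.151294  f(a)=+1.544e-04  f'(a)=-1.159e+00  a ← 28.149198 − (+1.544e-04/-1.159e+00) = 28.149332
iter 4: u=1.151288  f(a)=+1.190e-09  f'(a)=-1.159e+00  a ← 28.149332 − (+1.190e-09/-1.159e+00) = 28.149332
iter 5: u=1.151288  f(a)=+0.000e+00  f'(a)=-1.159e+00  a ← 28.149332 − (+0.000e+00/-1.159e+00) = 28.149332
converged: |Δa| < 1e-12 after 5 iterations
sag = a·(cosh(S/(2a)) − 1) = 28.149332·(cosh(1.151288) − 1) = 20.809305
T_max/T_min = cosh(S/(2a)) = 1.739247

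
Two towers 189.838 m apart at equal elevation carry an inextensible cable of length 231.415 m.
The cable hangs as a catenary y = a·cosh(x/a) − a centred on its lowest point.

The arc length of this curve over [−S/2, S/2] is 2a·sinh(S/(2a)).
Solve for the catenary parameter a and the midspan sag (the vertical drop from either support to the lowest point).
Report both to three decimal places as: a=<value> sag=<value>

seed: a₀ = √(S³/(24(L−S))) = √(189.838³/(24·41.577)) = 82.802325
iter 1: u=1.146333  f(a)=+2.819e+00  f'(a)=-1.143e+00  a ← 82.802325 − (+2.819e+00/-1.143e+00) = 85.269436
iter 2: u=1.113166  f(a)=+1.309e-01  f'(a)=-1.039e+00  a ← 85.269436 − (+1.309e-01/-1.039e+00) = 85.395449
iter 3: u=1.111523  f(a)=+3.126e-04  f'(a)=-1.034e+00  a ← 85.395449 − (+3.126e-04/-1.034e+00) = 85.395752
iter 4: u=1.111519  f(a)=+1.793e-09  f'(a)=-1.034e+00  a ← 85.395752 − (+1.793e-09/-1.034e+00) = 85.395752
iter 5: u=1.111519  f(a)=-5.684e-14  f'(a)=-1.034e+00  a ← 85.395752 − (-5.684e-14/-1.034e+00) = 85.395752
converged: |Δa| < 1e-12 after 5 iterations
sag = a·(cosh(S/(2a)) − 1) = 85.395752·(cosh(1.111519) − 1) = 58.411967
T_max/T_min = cosh(S/(2a)) = 1.684015

a=85.396 sag=58.412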